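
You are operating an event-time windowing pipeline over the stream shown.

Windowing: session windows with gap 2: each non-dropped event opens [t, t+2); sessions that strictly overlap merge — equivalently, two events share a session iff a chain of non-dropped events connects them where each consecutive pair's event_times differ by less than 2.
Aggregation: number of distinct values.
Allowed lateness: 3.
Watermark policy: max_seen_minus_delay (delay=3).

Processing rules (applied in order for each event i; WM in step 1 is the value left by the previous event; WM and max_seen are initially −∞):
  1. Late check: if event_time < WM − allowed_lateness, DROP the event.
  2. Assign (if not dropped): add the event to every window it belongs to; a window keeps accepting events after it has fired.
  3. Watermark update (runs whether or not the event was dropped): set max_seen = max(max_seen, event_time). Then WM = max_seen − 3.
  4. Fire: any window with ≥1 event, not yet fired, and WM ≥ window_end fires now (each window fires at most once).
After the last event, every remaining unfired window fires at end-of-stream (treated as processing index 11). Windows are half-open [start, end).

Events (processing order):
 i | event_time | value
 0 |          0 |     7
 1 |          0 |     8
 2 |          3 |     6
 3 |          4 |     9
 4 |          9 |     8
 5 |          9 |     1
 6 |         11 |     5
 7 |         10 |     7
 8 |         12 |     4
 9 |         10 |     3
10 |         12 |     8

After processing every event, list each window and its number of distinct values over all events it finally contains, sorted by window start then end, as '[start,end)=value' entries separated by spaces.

[0,2)=2 [3,6)=2 [9,14)=6

i=0 t=0 v=7: → [0,2); WM=-3
i=1 t=0 v=8: → [0,2); WM=-3
i=2 t=3 v=6: → [3,5); WM=0
i=3 t=4 v=9: → [3,6); WM=1
i=4 t=9 v=8: → [9,11); WM=6
i=5 t=9 v=1: → [9,11); WM=6
i=6 t=11 v=5: → [11,13); WM=8
i=7 t=10 v=7: → [9,13); WM=8
i=8 t=12 v=4: → [9,14); WM=9
i=9 t=10 v=3: → [9,14); WM=9
i=10 t=12 v=8: → [9,14); WM=9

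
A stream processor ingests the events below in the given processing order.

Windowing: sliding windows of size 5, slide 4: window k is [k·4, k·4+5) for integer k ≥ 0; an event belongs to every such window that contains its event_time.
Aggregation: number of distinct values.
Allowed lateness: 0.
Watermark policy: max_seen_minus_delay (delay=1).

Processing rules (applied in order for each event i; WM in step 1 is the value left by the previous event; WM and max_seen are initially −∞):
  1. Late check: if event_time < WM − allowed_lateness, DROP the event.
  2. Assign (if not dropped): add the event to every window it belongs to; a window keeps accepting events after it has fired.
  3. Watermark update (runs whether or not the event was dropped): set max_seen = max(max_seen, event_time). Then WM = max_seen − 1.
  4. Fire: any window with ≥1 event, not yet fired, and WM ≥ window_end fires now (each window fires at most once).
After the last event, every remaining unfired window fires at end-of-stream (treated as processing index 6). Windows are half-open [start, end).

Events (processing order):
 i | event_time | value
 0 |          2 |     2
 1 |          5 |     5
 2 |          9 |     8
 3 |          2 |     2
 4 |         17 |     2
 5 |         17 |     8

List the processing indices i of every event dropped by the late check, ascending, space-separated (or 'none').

i=0 t=2 v=2: → [0,5); WM=1
i=1 t=5 v=5: → [4,9); WM=4
i=2 t=9 v=8: → [8,13); WM=8; [0,5) fires=1
i=3 t=2 v=2: DROP (t<8-0); WM=8
i=4 t=17 v=2: → [16,21); WM=16; [4,9) fires=1 [8,13) fires=1
i=5 t=17 v=8: → [16,21); WM=16

3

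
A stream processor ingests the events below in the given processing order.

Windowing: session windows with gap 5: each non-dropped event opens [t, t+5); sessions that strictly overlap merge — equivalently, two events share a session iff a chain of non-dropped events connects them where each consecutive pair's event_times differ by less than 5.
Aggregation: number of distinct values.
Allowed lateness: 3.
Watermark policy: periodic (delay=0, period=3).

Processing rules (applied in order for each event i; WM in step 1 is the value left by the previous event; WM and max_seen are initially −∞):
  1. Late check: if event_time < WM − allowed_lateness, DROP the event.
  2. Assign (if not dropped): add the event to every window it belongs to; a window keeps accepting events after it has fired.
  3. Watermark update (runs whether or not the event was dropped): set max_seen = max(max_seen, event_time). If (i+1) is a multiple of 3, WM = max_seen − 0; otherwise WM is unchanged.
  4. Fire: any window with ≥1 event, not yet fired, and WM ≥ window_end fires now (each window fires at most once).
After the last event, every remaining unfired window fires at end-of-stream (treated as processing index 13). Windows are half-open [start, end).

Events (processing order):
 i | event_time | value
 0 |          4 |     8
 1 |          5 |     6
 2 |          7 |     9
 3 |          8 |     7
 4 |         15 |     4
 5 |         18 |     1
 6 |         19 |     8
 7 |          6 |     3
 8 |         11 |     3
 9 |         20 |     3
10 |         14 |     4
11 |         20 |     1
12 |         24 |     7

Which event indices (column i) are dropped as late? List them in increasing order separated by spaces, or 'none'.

i=0 t=4 v=8: → [4,9); WM=−∞
i=1 t=5 v=6: → [4,10); WM=−∞
i=2 t=7 v=9: → [4,12); WM=7
i=3 t=8 v=7: → [4,13); WM=7
i=4 t=15 v=4: → [15,20); WM=7
i=5 t=18 v=1: → [15,23); WM=18
i=6 t=19 v=8: → [15,24); WM=18
i=7 t=6 v=3: DROP (t<18-3); WM=18
i=8 t=11 v=3: DROP (t<18-3); WM=19
i=9 t=20 v=3: → [15,25); WM=19
i=10 t=14 v=4: DROP (t<19-3); WM=19
i=11 t=20 v=1: → [15,25); WM=20
i=12 t=24 v=7: → [15,29); WM=20

7 8 10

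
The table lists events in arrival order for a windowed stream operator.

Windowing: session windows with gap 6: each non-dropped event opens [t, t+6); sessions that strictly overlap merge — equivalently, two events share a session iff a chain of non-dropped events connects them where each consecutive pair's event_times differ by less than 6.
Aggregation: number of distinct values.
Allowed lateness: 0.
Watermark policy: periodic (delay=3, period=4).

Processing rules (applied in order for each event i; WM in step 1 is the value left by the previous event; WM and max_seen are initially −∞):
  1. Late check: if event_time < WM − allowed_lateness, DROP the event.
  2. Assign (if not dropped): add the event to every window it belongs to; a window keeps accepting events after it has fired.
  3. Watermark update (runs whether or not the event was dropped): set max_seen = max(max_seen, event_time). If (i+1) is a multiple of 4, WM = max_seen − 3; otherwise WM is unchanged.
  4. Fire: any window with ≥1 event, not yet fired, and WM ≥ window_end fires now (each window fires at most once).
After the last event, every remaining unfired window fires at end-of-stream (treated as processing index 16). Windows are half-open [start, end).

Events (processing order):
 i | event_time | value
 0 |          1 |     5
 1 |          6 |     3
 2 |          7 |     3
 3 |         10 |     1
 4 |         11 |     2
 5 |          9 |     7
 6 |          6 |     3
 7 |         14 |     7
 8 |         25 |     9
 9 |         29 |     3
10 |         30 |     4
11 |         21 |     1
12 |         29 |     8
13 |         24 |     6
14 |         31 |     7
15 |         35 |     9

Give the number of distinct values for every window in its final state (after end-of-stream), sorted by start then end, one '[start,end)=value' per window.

[1,20)=5 [21,41)=6

i=0 t=1 v=5: → [1,7); WM=−∞
i=1 t=6 v=3: → [1,12); WM=−∞
i=2 t=7 v=3: → [1,13); WM=−∞
i=3 t=10 v=1: → [1,16); WM=7
i=4 t=11 v=2: → [1,17); WM=7
i=5 t=9 v=7: → [1,17); WM=7
i=6 t=6 v=3: DROP (t<7-0); WM=7
i=7 t=14 v=7: → [1,20); WM=11
i=8 t=25 v=9: → [25,31); WM=11
i=9 t=29 v=3: → [25,35); WM=11
i=10 t=30 v=4: → [25,36); WM=11
i=11 t=21 v=1: → [21,36); WM=27
i=12 t=29 v=8: → [21,36); WM=27
i=13 t=24 v=6: DROP (t<27-0); WM=27
i=14 t=31 v=7: → [21,37); WM=27
i=15 t=35 v=9: → [21,41); WM=32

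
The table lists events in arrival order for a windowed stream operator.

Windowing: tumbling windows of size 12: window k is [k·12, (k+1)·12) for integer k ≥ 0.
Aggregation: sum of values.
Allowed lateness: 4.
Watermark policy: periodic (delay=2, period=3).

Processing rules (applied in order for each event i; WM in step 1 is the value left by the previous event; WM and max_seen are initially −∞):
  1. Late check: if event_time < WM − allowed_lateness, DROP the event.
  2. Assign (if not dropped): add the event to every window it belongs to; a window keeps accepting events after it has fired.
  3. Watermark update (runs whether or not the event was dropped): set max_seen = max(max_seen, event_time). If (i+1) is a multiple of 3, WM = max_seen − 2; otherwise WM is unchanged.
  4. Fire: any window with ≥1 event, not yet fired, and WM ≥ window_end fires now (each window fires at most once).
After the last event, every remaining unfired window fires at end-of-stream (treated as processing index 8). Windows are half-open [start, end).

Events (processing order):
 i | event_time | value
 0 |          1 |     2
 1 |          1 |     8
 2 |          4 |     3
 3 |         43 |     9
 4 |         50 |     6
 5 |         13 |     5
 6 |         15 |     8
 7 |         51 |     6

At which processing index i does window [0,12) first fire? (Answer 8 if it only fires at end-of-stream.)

5

i=0 t=1 v=2: → [0,12); WM=−∞
i=1 t=1 v=8: → [0,12); WM=−∞
i=2 t=4 v=3: → [0,12); WM=2
i=3 t=43 v=9: → [36,48); WM=2
i=4 t=50 v=6: → [48,60); WM=2
i=5 t=13 v=5: → [12,24); WM=48; [0,12) fires=13 [12,24) fires=5 [36,48) fires=9
i=6 t=15 v=8: DROP (t<48-4); WM=48
i=7 t=51 v=6: → [48,60); WM=48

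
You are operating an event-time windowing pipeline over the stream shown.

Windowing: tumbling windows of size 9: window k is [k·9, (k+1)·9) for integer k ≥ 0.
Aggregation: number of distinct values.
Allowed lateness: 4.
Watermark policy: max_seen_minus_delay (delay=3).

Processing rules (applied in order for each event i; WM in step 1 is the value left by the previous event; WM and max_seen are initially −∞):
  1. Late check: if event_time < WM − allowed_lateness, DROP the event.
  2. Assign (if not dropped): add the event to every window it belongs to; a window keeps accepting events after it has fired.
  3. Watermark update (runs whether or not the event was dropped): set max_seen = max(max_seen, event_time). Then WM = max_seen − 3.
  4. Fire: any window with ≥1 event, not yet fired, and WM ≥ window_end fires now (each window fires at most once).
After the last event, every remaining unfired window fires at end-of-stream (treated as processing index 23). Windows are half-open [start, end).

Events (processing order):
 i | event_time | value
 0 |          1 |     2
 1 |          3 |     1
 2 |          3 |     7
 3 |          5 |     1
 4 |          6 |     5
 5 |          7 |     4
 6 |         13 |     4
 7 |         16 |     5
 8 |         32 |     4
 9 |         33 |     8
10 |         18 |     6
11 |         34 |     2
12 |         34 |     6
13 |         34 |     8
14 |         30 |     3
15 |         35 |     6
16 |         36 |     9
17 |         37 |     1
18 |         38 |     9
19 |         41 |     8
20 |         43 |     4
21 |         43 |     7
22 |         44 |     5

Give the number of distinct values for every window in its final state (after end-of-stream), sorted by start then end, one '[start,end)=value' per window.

[0,9)=5 [9,18)=2 [27,36)=5 [36,45)=6

i=0 t=1 v=2: → [0,9); WM=-2
i=1 t=3 v=1: → [0,9); WM=0
i=2 t=3 v=7: → [0,9); WM=0
i=3 t=5 v=1: → [0,9); WM=2
i=4 t=6 v=5: → [0,9); WM=3
i=5 t=7 v=4: → [0,9); WM=4
i=6 t=13 v=4: → [9,18); WM=10; [0,9) fires=5
i=7 t=16 v=5: → [9,18); WM=13
i=8 t=32 v=4: → [27,36); WM=29; [9,18) fires=2
i=9 t=33 v=8: → [27,36); WM=30
i=10 t=18 v=6: DROP (t<30-4); WM=30
i=11 t=34 v=2: → [27,36); WM=31
i=12 t=34 v=6: → [27,36); WM=31
i=13 t=34 v=8: → [27,36); WM=31
i=14 t=30 v=3: → [27,36); WM=31
i=15 t=35 v=6: → [27,36); WM=32
i=16 t=36 v=9: → [36,45); WM=33
i=17 t=37 v=1: → [36,45); WM=34
i=18 t=38 v=9: → [36,45); WM=35
i=19 t=41 v=8: → [36,45); WM=38; [27,36) fires=5
i=20 t=43 v=4: → [36,45); WM=40
i=21 t=43 v=7: → [36,45); WM=40
i=22 t=44 v=5: → [36,45); WM=41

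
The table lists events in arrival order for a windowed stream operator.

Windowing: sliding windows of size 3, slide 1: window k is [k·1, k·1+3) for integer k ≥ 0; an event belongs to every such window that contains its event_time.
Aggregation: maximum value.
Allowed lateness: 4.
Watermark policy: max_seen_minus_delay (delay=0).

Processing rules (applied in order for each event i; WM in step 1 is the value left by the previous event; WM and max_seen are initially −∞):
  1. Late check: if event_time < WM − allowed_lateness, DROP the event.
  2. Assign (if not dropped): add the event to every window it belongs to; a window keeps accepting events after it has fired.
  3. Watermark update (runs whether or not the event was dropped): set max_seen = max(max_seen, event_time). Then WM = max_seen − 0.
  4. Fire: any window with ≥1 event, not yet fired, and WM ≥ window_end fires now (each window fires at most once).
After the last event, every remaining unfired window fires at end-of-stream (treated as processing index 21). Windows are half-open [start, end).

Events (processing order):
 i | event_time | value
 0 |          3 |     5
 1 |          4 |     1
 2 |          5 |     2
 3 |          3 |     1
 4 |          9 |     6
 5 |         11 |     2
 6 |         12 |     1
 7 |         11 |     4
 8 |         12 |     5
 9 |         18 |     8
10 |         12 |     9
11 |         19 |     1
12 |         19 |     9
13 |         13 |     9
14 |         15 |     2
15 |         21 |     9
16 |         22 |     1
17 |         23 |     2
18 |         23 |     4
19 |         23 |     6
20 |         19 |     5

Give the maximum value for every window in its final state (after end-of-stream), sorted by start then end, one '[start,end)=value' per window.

[1,4)=5 [2,5)=5 [3,6)=5 [4,7)=2 [5,8)=2 [7,10)=6 [8,11)=6 [9,12)=6 [10,13)=5 [11,14)=5 [12,15)=5 [13,16)=2 [14,17)=2 [15,18)=2 [16,19)=8 [17,20)=9 [18,21)=9 [19,22)=9 [20,23)=9 [21,24)=9 [22,25)=6 [23,26)=6

i=0 t=3 v=5: → [3,6),[2,5),[1,4); WM=3
i=1 t=4 v=1: → [4,7),[3,6),[2,5); WM=4; [1,4) fires=5
i=2 t=5 v=2: → [5,8),[4,7),[3,6); WM=5; [2,5) fires=5
i=3 t=3 v=1: → [3,6),[2,5),[1,4); WM=5
i=4 t=9 v=6: → [9,12),[8,11),[7,10); WM=9; [3,6) fires=5 [4,7) fires=2 [5,8) fires=2
i=5 t=11 v=2: → [11,14),[10,13),[9,12); WM=11; [7,10) fires=6 [8,11) fires=6
i=6 t=12 v=1: → [12,15),[11,14),[10,13); WM=12; [9,12) fires=6
i=7 t=11 v=4: → [11,14),[10,13),[9,12); WM=12
i=8 t=12 v=5: → [12,15),[11,14),[10,13); WM=12
i=9 t=18 v=8: → [18,21),[17,20),[16,19); WM=18; [10,13) fires=5 [11,14) fires=5 [12,15) fires=5
i=10 t=12 v=9: DROP (t<18-4); WM=18
i=11 t=19 v=1: → [19,22),[18,21),[17,20); WM=19; [16,19) fires=8
i=12 t=19 v=9: → [19,22),[18,21),[17,20); WM=19
i=13 t=13 v=9: DROP (t<19-4); WM=19
i=14 t=15 v=2: → [15,18),[14,17),[13,16); WM=19; [13,16) fires=2 [14,17) fires=2 [15,18) fires=2
i=15 t=21 v=9: → [21,24),[20,23),[19,22); WM=21; [17,20) fires=9 [18,21) fires=9
i=16 t=22 v=1: → [22,25),[21,24),[20,23); WM=22; [19,22) fires=9
i=17 t=23 v=2: → [23,26),[22,25),[21,24); WM=23; [20,23) fires=9
i=18 t=23 v=4: → [23,26),[22,25),[21,24); WM=23
i=19 t=23 v=6: → [23,26),[22,25),[21,24); WM=23
i=20 t=19 v=5: → [19,22),[18,21),[17,20); WM=23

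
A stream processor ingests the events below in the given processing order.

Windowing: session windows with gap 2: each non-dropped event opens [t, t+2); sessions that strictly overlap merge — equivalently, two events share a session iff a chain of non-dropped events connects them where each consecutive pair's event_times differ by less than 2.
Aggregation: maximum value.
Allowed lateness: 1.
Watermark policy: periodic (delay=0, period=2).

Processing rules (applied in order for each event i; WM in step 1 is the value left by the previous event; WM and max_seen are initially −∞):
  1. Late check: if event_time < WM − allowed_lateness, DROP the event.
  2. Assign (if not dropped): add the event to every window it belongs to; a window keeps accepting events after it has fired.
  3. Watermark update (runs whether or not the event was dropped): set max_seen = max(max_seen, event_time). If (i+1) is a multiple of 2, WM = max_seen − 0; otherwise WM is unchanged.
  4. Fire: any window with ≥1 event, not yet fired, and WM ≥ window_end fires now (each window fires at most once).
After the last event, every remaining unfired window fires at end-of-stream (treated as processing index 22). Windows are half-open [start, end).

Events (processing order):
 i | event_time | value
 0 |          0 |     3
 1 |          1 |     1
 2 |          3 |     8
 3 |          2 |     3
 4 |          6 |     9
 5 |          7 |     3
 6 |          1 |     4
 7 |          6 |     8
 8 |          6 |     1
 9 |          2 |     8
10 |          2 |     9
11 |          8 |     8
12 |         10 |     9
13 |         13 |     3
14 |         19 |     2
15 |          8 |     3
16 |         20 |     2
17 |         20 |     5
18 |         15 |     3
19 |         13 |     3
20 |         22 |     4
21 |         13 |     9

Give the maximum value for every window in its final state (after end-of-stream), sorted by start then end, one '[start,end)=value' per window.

i=0 t=0 v=3: → [0,2); WM=−∞
i=1 t=1 v=1: → [0,3); WM=1
i=2 t=3 v=8: → [3,5); WM=1
i=3 t=2 v=3: → [0,5); WM=3
i=4 t=6 v=9: → [6,8); WM=3
i=5 t=7 v=3: → [6,9); WM=7
i=6 t=1 v=4: DROP (t<7-1); WM=7
i=7 t=6 v=8: → [6,9); WM=7
i=8 t=6 v=1: → [6,9); WM=7
i=9 t=2 v=8: DROP (t<7-1); WM=7
i=10 t=2 v=9: DROP (t<7-1); WM=7
i=11 t=8 v=8: → [6,10); WM=8
i=12 t=10 v=9: → [10,12); WM=8
i=13 t=13 v=3: → [13,15); WM=13
i=14 t=19 v=2: → [19,21); WM=13
i=15 t=8 v=3: DROP (t<13-1); WM=19
i=16 t=20 v=2: → [19,22); WM=19
i=17 t=20 v=5: → [19,22); WM=20
i=18 t=15 v=3: DROP (t<20-1); WM=20
i=19 t=13 v=3: DROP (t<20-1); WM=20
i=20 t=22 v=4: → [22,24); WM=20
i=21 t=13 v=9: DROP (t<20-1); WM=22

[0,5)=8 [6,10)=9 [10,12)=9 [13,15)=3 [19,22)=5 [22,24)=4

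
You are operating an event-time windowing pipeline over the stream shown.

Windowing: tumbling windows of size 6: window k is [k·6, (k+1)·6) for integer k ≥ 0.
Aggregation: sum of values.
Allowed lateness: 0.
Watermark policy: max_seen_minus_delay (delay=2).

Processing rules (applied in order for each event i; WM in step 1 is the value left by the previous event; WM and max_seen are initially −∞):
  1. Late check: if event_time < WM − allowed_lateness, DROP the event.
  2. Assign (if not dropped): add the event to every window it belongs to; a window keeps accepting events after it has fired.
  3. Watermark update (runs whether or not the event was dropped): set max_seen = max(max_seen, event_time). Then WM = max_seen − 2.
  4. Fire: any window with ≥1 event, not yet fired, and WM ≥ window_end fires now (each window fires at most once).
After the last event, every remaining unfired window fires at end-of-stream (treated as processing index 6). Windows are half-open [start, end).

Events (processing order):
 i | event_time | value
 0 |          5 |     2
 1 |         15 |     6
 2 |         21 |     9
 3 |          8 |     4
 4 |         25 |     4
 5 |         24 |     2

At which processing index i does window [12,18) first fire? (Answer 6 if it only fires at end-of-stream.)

i=0 t=5 v=2: → [0,6); WM=3
i=1 t=15 v=6: → [12,18); WM=13; [0,6) fires=2
i=2 t=21 v=9: → [18,24); WM=19; [12,18) fires=6
i=3 t=8 v=4: DROP (t<19-0); WM=19
i=4 t=25 v=4: → [24,30); WM=23
i=5 t=24 v=2: → [24,30); WM=23

2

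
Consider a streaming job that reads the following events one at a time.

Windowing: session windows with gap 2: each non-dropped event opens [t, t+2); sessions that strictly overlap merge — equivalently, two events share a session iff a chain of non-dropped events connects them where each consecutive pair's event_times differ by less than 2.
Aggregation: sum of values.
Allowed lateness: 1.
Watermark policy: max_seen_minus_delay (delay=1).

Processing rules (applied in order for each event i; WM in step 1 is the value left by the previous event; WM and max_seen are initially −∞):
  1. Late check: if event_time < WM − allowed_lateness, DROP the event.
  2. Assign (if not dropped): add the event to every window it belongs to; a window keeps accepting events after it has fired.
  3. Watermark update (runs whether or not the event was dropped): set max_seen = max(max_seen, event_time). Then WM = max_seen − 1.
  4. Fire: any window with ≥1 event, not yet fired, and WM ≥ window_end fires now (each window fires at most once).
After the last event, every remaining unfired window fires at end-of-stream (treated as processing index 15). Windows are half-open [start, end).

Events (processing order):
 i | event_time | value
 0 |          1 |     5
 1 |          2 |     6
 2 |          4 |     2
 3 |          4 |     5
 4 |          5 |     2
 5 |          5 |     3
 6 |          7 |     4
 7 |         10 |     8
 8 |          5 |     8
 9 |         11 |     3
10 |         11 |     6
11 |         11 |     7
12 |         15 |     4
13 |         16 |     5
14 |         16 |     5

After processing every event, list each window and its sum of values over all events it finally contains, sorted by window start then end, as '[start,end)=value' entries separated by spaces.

i=0 t=1 v=5: → [1,3); WM=0
i=1 t=2 v=6: → [1,4); WM=1
i=2 t=4 v=2: → [4,6); WM=3
i=3 t=4 v=5: → [4,6); WM=3
i=4 t=5 v=2: → [4,7); WM=4
i=5 t=5 v=3: → [4,7); WM=4
i=6 t=7 v=4: → [7,9); WM=6
i=7 t=10 v=8: → [10,12); WM=9
i=8 t=5 v=8: DROP (t<9-1); WM=9
i=9 t=11 v=3: → [10,13); WM=10
i=10 t=11 v=6: → [10,13); WM=10
i=11 t=11 v=7: → [10,13); WM=10
i=12 t=15 v=4: → [15,17); WM=14
i=13 t=16 v=5: → [15,18); WM=15
i=14 t=16 v=5: → [15,18); WM=15

[1,4)=11 [4,7)=12 [7,9)=4 [10,13)=24 [15,18)=14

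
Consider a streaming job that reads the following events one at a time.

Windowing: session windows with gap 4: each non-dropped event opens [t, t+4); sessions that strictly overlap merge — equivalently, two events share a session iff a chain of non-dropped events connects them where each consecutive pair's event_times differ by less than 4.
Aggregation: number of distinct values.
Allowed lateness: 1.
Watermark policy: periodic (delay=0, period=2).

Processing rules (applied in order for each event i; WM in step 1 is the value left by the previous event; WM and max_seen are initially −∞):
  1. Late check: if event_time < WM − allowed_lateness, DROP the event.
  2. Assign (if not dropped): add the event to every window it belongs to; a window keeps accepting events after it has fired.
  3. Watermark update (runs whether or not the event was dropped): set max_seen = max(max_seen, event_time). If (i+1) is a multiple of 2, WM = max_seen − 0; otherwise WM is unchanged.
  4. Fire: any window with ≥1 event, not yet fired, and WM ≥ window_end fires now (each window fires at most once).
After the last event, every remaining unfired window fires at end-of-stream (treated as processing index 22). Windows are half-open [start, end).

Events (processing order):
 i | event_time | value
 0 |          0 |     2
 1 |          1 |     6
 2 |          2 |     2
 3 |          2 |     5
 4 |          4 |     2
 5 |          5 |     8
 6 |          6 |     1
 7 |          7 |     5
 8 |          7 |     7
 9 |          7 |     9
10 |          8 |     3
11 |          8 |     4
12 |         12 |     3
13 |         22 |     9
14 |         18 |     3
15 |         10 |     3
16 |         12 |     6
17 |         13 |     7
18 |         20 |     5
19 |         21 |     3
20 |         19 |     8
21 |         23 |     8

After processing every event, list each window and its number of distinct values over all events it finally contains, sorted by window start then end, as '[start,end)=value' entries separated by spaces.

i=0 t=0 v=2: → [0,4); WM=−∞
i=1 t=1 v=6: → [0,5); WM=1
i=2 t=2 v=2: → [0,6); WM=1
i=3 t=2 v=5: → [0,6); WM=2
i=4 t=4 v=2: → [0,8); WM=2
i=5 t=5 v=8: → [0,9); WM=5
i=6 t=6 v=1: → [0,10); WM=5
i=7 t=7 v=5: → [0,11); WM=7
i=8 t=7 v=7: → [0,11); WM=7
i=9 t=7 v=9: → [0,11); WM=7
i=10 t=8 v=3: → [0,12); WM=7
i=11 t=8 v=4: → [0,12); WM=8
i=12 t=12 v=3: → [12,16); WM=8
i=13 t=22 v=9: → [22,26); WM=22
i=14 t=18 v=3: DROP (t<22-1); WM=22
i=15 t=10 v=3: DROP (t<22-1); WM=22
i=16 t=12 v=6: DROP (t<22-1); WM=22
i=17 t=13 v=7: DROP (t<22-1); WM=22
i=18 t=20 v=5: DROP (t<22-1); WM=22
i=19 t=21 v=3: → [21,26); WM=22
i=20 t=19 v=8: DROP (t<22-1); WM=22
i=21 t=23 v=8: → [21,27); WM=23

[0,12)=9 [12,16)=1 [21,27)=3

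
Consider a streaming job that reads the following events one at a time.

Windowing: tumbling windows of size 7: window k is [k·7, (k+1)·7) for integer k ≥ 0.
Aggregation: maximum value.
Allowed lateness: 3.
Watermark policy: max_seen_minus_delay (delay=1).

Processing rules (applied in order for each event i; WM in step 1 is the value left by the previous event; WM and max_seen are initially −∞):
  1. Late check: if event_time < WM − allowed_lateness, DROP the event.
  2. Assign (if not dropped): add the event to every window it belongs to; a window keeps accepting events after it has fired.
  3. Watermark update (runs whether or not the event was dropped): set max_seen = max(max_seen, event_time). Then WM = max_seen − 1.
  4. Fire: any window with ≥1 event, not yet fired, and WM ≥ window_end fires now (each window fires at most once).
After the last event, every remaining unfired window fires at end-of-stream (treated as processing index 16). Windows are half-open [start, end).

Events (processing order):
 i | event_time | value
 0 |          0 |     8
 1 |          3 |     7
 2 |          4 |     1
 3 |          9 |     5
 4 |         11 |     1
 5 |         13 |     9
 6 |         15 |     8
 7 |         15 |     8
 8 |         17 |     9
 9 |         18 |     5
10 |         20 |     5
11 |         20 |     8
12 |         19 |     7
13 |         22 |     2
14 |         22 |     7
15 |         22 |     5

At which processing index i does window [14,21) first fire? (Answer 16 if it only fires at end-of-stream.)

13

i=0 t=0 v=8: → [0,7); WM=-1
i=1 t=3 v=7: → [0,7); WM=2
i=2 t=4 v=1: → [0,7); WM=3
i=3 t=9 v=5: → [7,14); WM=8; [0,7) fires=8
i=4 t=11 v=1: → [7,14); WM=10
i=5 t=13 v=9: → [7,14); WM=12
i=6 t=15 v=8: → [14,21); WM=14; [7,14) fires=9
i=7 t=15 v=8: → [14,21); WM=14
i=8 t=17 v=9: → [14,21); WM=16
i=9 t=18 v=5: → [14,21); WM=17
i=10 t=20 v=5: → [14,21); WM=19
i=11 t=20 v=8: → [14,21); WM=19
i=12 t=19 v=7: → [14,21); WM=19
i=13 t=22 v=2: → [21,28); WM=21; [14,21) fires=9
i=14 t=22 v=7: → [21,28); WM=21
i=15 t=22 v=5: → [21,28); WM=21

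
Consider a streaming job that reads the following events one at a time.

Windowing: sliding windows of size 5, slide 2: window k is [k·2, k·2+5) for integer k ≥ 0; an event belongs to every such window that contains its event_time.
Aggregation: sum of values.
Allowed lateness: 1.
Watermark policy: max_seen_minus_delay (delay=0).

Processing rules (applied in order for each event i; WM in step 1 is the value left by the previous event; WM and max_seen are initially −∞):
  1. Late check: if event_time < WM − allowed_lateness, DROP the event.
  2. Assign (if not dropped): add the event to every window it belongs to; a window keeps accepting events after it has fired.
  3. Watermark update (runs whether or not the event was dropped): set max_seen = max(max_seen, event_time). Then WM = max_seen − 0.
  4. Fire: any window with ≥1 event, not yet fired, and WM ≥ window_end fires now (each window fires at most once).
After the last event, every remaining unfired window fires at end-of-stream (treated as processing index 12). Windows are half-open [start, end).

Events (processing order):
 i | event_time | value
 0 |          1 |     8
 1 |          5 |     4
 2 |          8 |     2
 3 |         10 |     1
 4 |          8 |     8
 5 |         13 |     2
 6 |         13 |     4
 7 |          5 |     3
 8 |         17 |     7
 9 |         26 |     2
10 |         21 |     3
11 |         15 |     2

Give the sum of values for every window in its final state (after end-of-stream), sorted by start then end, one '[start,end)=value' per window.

[0,5)=8 [2,7)=4 [4,9)=6 [6,11)=3 [8,13)=3 [10,15)=7 [12,17)=6 [14,19)=7 [16,21)=7 [22,27)=2 [24,29)=2 [26,31)=2

i=0 t=1 v=8: → [0,5); WM=1
i=1 t=5 v=4: → [4,9),[2,7); WM=5; [0,5) fires=8
i=2 t=8 v=2: → [8,13),[6,11),[4,9); WM=8; [2,7) fires=4
i=3 t=10 v=1: → [10,15),[8,13),[6,11); WM=10; [4,9) fires=6
i=4 t=8 v=8: DROP (t<10-1); WM=10
i=5 t=13 v=2: → [12,17),[10,15); WM=13; [6,11) fires=3 [8,13) fires=3
i=6 t=13 v=4: → [12,17),[10,15); WM=13
i=7 t=5 v=3: DROP (t<13-1); WM=13
i=8 t=17 v=7: → [16,21),[14,19); WM=17; [10,15) fires=7 [12,17) fires=6
i=9 t=26 v=2: → [26,31),[24,29),[22,27); WM=26; [14,19) fires=7 [16,21) fires=7
i=10 t=21 v=3: DROP (t<26-1); WM=26
i=11 t=15 v=2: DROP (t<26-1); WM=26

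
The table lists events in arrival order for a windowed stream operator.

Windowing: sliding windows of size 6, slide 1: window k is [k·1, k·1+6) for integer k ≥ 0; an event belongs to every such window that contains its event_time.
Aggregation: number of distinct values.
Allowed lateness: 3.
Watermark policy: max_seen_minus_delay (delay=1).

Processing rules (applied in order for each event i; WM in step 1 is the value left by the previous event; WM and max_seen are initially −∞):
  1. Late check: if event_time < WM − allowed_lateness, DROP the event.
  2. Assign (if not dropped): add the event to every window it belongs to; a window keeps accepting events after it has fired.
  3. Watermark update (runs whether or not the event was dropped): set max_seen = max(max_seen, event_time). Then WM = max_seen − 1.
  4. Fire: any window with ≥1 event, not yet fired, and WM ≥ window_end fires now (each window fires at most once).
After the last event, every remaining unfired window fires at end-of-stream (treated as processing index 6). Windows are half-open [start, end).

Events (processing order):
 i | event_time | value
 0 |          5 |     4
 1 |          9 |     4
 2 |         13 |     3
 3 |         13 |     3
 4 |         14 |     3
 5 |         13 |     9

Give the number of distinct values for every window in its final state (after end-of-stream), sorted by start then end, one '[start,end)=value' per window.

i=0 t=5 v=4: → [5,11),[4,10),[3,9),[2,8),[1,7),[0,6); WM=4
i=1 t=9 v=4: → [9,15),[8,14),[7,13),[6,12),[5,11),[4,10); WM=8; [0,6) fires=1 [1,7) fires=1 [2,8) fires=1
i=2 t=13 v=3: → [13,19),[12,18),[11,17),[10,16),[9,15),[8,14); WM=12; [3,9) fires=1 [4,10) fires=1 [5,11) fires=1 [6,12) fires=1
i=3 t=13 v=3: → [13,19),[12,18),[11,17),[10,16),[9,15),[8,14); WM=12
i=4 t=14 v=3: → [14,20),[13,19),[12,18),[11,17),[10,16),[9,15); WM=13; [7,13) fires=1
i=5 t=13 v=9: → [13,19),[12,18),[11,17),[10,16),[9,15),[8,14); WM=13

[0,6)=1 [1,7)=1 [2,8)=1 [3,9)=1 [4,10)=1 [5,11)=1 [6,12)=1 [7,13)=1 [8,14)=3 [9,15)=3 [10,16)=2 [11,17)=2 [12,18)=2 [13,19)=2 [14,20)=1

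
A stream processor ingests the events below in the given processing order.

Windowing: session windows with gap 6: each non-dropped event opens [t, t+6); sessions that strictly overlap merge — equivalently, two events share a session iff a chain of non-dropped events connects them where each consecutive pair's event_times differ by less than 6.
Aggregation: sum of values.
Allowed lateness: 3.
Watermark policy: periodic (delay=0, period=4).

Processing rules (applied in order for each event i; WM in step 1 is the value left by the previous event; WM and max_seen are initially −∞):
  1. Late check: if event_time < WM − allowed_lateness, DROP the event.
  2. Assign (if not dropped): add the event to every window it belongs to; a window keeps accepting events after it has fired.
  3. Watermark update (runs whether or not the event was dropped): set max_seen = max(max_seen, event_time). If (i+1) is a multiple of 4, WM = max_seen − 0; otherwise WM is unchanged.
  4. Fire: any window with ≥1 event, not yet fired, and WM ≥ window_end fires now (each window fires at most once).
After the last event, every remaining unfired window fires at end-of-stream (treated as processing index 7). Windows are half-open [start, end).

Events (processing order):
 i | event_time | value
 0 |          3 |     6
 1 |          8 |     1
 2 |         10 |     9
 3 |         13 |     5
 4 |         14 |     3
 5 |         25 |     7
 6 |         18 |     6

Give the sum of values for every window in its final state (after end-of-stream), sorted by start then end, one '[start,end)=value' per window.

[3,24)=30 [25,31)=7

i=0 t=3 v=6: → [3,9); WM=−∞
i=1 t=8 v=1: → [3,14); WM=−∞
i=2 t=10 v=9: → [3,16); WM=−∞
i=3 t=13 v=5: → [3,19); WM=13
i=4 t=14 v=3: → [3,20); WM=13
i=5 t=25 v=7: → [25,31); WM=13
i=6 t=18 v=6: → [3,24); WM=13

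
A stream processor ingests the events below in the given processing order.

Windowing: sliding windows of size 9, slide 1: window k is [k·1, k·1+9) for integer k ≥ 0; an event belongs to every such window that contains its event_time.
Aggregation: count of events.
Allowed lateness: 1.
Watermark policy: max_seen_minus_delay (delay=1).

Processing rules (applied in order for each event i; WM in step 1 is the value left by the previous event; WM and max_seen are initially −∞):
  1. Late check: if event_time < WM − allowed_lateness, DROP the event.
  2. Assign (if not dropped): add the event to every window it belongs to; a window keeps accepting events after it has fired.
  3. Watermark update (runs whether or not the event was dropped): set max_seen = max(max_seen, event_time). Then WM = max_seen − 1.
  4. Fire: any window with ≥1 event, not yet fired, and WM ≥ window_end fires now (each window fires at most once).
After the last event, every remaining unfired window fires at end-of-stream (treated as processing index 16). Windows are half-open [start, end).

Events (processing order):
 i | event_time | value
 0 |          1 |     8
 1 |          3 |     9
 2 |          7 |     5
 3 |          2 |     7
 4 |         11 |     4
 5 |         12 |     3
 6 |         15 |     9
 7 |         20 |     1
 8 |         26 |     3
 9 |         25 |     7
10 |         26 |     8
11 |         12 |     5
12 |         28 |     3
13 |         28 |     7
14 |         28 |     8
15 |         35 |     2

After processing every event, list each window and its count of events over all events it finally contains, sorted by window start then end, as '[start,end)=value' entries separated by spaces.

[0,9)=3 [1,10)=3 [2,11)=2 [3,12)=3 [4,13)=3 [5,14)=3 [6,15)=3 [7,16)=4 [8,17)=3 [9,18)=3 [10,19)=3 [11,20)=3 [12,21)=3 [13,22)=2 [14,23)=2 [15,24)=2 [16,25)=1 [17,26)=2 [18,27)=4 [19,28)=4 [20,29)=7 [21,30)=6 [22,31)=6 [23,32)=6 [24,33)=6 [25,34)=6 [26,35)=5 [27,36)=4 [28,37)=4 [29,38)=1 [30,39)=1 [31,40)=1 [32,41)=1 [33,42)=1 [34,43)=1 [35,44)=1

i=0 t=1 v=8: → [1,10),[0,9); WM=0
i=1 t=3 v=9: → [3,12),[2,11),[1,10),[0,9); WM=2
i=2 t=7 v=5: → [7,16),[6,15),[5,14),[4,13),[3,12),[2,11),[1,10),[0,9); WM=6
i=3 t=2 v=7: DROP (t<6-1); WM=6
i=4 t=11 v=4: → [11,20),[10,19),[9,18),[8,17),[7,16),[6,15),[5,14),[4,13),[3,12); WM=10; [0,9) fires=3 [1,10) fires=3
i=5 t=12 v=3: → [12,21),[11,20),[10,19),[9,18),[8,17),[7,16),[6,15),[5,14),[4,13); WM=11; [2,11) fires=2
i=6 t=15 v=9: → [15,24),[14,23),[13,22),[12,21),[11,20),[10,19),[9,18),[8,17),[7,16); WM=14; [3,12) fires=3 [4,13) fires=3 [5,14) fires=3
i=7 t=20 v=1: → [20,29),[19,28),[18,27),[17,26),[16,25),[15,24),[14,23),[13,22),[12,21); WM=19; [6,15) fires=3 [7,16) fires=4 [8,17) fires=3 [9,18) fires=3 [10,19) fires=3
i=8 t=26 v=3: → [26,35),[25,34),[24,33),[23,32),[22,31),[21,30),[20,29),[19,28),[18,27); WM=25; [11,20) fires=3 [12,21) fires=3 [13,22) fires=2 [14,23) fires=2 [15,24) fires=2 [16,25) fires=1
i=9 t=25 v=7: → [25,34),[24,33),[23,32),[22,31),[21,30),[20,29),[19,28),[18,27),[17,26); WM=25
i=10 t=26 v=8: → [26,35),[25,34),[24,33),[23,32),[22,31),[21,30),[20,29),[19,28),[18,27); WM=25
i=11 t=12 v=5: DROP (t<25-1); WM=25
i=12 t=28 v=3: → [28,37),[27,36),[26,35),[25,34),[24,33),[23,32),[22,31),[21,30),[20,29); WM=27; [17,26) fires=2 [18,27) fires=4
i=13 t=28 v=7: → [28,37),[27,36),[26,35),[25,34),[24,33),[23,32),[22,31),[21,30),[20,29); WM=27
i=14 t=28 v=8: → [28,37),[27,36),[26,35),[25,34),[24,33),[23,32),[22,31),[21,30),[20,29); WM=27
i=15 t=35 v=2: → [35,44),[34,43),[33,42),[32,41),[31,40),[30,39),[29,38),[28,37),[27,36); WM=34; [19,28) fires=4 [20,29) fires=7 [21,30) fires=6 [22,31) fires=6 [23,32) fires=6 [24,33) fires=6 [25,34) fires=6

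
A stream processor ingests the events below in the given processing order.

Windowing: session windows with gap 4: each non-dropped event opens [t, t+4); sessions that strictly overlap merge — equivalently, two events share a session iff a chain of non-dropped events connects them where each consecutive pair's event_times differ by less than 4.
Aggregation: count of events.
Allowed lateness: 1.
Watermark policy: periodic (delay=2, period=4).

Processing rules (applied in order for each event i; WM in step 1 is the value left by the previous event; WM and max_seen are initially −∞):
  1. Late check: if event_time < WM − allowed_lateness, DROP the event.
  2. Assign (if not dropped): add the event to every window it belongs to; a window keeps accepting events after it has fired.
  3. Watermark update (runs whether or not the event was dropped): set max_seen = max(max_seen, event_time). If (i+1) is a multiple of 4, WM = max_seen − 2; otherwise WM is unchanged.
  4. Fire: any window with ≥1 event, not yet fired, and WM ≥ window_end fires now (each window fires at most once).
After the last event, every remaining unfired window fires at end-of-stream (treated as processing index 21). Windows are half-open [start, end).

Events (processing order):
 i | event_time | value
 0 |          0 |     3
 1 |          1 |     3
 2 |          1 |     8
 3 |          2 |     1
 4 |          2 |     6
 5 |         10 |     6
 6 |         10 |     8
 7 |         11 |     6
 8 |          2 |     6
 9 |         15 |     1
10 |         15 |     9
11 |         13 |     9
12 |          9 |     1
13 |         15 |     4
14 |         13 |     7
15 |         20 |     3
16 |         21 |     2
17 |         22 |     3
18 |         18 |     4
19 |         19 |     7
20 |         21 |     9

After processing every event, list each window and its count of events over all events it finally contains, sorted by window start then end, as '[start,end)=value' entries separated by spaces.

i=0 t=0 v=3: → [0,4); WM=−∞
i=1 t=1 v=3: → [0,5); WM=−∞
i=2 t=1 v=8: → [0,5); WM=−∞
i=3 t=2 v=1: → [0,6); WM=0
i=4 t=2 v=6: → [0,6); WM=0
i=5 t=10 v=6: → [10,14); WM=0
i=6 t=10 v=8: → [10,14); WM=0
i=7 t=11 v=6: → [10,15); WM=9
i=8 t=2 v=6: DROP (t<9-1); WM=9
i=9 t=15 v=1: → [15,19); WM=9
i=10 t=15 v=9: → [15,19); WM=9
i=11 t=13 v=9: → [10,19); WM=13
i=12 t=9 v=1: DROP (t<13-1); WM=13
i=13 t=15 v=4: → [10,19); WM=13
i=14 t=13 v=7: → [10,19); WM=13
i=15 t=20 v=3: → [20,24); WM=18
i=16 t=21 v=2: → [20,25); WM=18
i=17 t=22 v=3: → [20,26); WM=18
i=18 t=18 v=4: → [10,26); WM=18
i=19 t=19 v=7: → [10,26); WM=20
i=20 t=21 v=9: → [10,26); WM=20

[0,6)=5 [10,26)=14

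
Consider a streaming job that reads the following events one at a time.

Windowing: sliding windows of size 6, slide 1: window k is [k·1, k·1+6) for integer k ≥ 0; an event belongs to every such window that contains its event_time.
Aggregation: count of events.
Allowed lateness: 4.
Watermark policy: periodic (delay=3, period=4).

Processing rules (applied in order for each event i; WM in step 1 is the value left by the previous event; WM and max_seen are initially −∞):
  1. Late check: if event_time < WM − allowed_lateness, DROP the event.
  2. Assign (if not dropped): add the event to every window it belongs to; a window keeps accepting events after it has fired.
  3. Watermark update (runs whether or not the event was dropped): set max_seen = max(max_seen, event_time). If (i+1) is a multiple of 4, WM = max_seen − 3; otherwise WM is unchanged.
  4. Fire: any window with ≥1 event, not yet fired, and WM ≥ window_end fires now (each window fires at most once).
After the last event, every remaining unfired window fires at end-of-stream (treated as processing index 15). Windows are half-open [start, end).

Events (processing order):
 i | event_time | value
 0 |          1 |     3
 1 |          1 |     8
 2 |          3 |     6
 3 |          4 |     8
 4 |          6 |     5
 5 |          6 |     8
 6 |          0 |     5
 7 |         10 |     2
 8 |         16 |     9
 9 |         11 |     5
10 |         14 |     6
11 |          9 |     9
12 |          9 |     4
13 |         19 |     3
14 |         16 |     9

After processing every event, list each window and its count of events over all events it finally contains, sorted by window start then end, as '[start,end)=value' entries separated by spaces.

i=0 t=1 v=3: → [1,7),[0,6); WM=−∞
i=1 t=1 v=8: → [1,7),[0,6); WM=−∞
i=2 t=3 v=6: → [3,9),[2,8),[1,7),[0,6); WM=−∞
i=3 t=4 v=8: → [4,10),[3,9),[2,8),[1,7),[0,6); WM=1
i=4 t=6 v=5: → [6,12),[5,11),[4,10),[3,9),[2,8),[1,7); WM=1
i=5 t=6 v=8: → [6,12),[5,11),[4,10),[3,9),[2,8),[1,7); WM=1
i=6 t=0 v=5: → [0,6); WM=1
i=7 t=10 v=2: → [10,16),[9,15),[8,14),[7,13),[6,12),[5,11); WM=7; [0,6) fires=5 [1,7) fires=6
i=8 t=16 v=9: → [16,22),[15,21),[14,20),[13,19),[12,18),[11,17); WM=7
i=9 t=11 v=5: → [11,17),[10,16),[9,15),[8,14),[7,13),[6,12); WM=7
i=10 t=14 v=6: → [14,20),[13,19),[12,18),[11,17),[10,16),[9,15); WM=7
i=11 t=9 v=9: → [9,15),[8,14),[7,13),[6,12),[5,11),[4,10); WM=13; [2,8) fires=4 [3,9) fires=4 [4,10) fires=4 [5,11) fires=4 [6,12) fires=5 [7,13) fires=3
i=12 t=9 v=4: → [9,15),[8,14),[7,13),[6,12),[5,11),[4,10); WM=13
i=13 t=19 v=3: → [19,25),[18,24),[17,23),[16,22),[15,21),[14,20); WM=13
i=14 t=16 v=9: → [16,22),[15,21),[14,20),[13,19),[12,18),[11,17); WM=13

[0,6)=5 [1,7)=6 [2,8)=4 [3,9)=4 [4,10)=5 [5,11)=5 [6,12)=6 [7,13)=4 [8,14)=4 [9,15)=5 [10,16)=3 [11,17)=4 [12,18)=3 [13,19)=3 [14,20)=4 [15,21)=3 [16,22)=3 [17,23)=1 [18,24)=1 [19,25)=1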